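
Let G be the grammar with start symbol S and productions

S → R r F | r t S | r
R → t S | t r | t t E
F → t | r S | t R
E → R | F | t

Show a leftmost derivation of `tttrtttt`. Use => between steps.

S => RrF => ttErF => tttrF => tttrtR => tttrtttE => tttrtttF => tttrtttt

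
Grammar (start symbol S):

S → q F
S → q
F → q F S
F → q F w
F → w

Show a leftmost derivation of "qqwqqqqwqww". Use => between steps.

S => qF => qqFS => qqwS => qqwqF => qqwqqFw => qqwqqqFww => qqwqqqqFSww => qqwqqqqwSww => qqwqqqqwqww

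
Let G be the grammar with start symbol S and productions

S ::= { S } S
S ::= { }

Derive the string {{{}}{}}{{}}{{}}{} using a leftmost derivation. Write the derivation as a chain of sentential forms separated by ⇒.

S ⇒ {S}S ⇒ {{S}S}S ⇒ {{{}}S}S ⇒ {{{}}{}}S ⇒ {{{}}{}}{S}S ⇒ {{{}}{}}{{}}S ⇒ {{{}}{}}{{}}{S}S ⇒ {{{}}{}}{{}}{{}}S ⇒ {{{}}{}}{{}}{{}}{}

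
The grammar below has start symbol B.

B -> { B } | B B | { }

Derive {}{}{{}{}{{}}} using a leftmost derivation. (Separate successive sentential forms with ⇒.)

B ⇒ BB ⇒ {}B ⇒ {}BB ⇒ {}{}B ⇒ {}{}{B} ⇒ {}{}{BB} ⇒ {}{}{BBB} ⇒ {}{}{{}BB} ⇒ {}{}{{}{}B} ⇒ {}{}{{}{}{B}} ⇒ {}{}{{}{}{{}}}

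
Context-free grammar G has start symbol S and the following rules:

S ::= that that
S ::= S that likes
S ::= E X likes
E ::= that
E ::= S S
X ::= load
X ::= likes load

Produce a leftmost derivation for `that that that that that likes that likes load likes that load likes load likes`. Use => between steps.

S => E X likes => S S X likes => E X likes S X likes => S S X likes S X likes => that that S X likes S X likes => that that S that likes X likes S X likes => that that S that likes that likes X likes S X likes => that that that that that likes that likes X likes S X likes => that that that that that likes that likes load likes S X likes => that that that that that likes that likes load likes E X likes X likes => that that that that that likes that likes load likes that X likes X likes => that that that that that likes that likes load likes that load likes X likes => that that that that that likes that likes load likes that load likes load likes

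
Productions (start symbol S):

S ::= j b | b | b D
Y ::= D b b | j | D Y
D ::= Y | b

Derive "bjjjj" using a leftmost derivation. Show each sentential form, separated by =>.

S => bD => bY => bDY => bYY => bDYY => bYYY => bDYYY => bYYYY => bjYYY => bjjYY => bjjjY => bjjjj

S => bD   [S ::= b D]
bD => bY   [D ::= Y]
bY => bDY   [Y ::= D Y]
bDY => bYY   [D ::= Y]
bYY => bDYY   [Y ::= D Y]
bDYY => bYYY   [D ::= Y]
bYYY => bDYYY   [Y ::= D Y]
bDYYY => bYYYY   [D ::= Y]
bYYYY => bjYYY   [Y ::= j]
bjYYY => bjjYY   [Y ::= j]
bjjYY => bjjjY   [Y ::= j]
bjjjY => bjjjj   [Y ::= j]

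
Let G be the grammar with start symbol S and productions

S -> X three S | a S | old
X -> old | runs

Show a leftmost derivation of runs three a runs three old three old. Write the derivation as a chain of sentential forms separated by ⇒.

S ⇒ X three S ⇒ runs three S ⇒ runs three a S ⇒ runs three a X three S ⇒ runs three a runs three S ⇒ runs three a runs three X three S ⇒ runs three a runs three old three S ⇒ runs three a runs three old three old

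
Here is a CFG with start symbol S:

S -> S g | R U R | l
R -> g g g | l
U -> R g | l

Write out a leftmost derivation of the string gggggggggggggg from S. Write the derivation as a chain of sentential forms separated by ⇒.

S ⇒ Sg ⇒ Sgg ⇒ Sggg ⇒ Sgggg ⇒ RURgggg ⇒ gggURgggg ⇒ gggRgRgggg ⇒ gggggggRgggg ⇒ gggggggggggggg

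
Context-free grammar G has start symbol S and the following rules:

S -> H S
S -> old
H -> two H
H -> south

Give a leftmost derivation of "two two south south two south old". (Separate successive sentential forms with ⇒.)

S ⇒ H S ⇒ two H S ⇒ two two H S ⇒ two two south S ⇒ two two south H S ⇒ two two south south S ⇒ two two south south H S ⇒ two two south south two H S ⇒ two two south south two south S ⇒ two two south south two south old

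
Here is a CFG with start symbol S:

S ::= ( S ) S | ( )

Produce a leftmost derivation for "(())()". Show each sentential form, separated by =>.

S=>(S)S=>(())S=>(())()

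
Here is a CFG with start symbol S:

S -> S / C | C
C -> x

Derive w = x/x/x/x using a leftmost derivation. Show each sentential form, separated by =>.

S=>S/C=>S/C/C=>S/C/C/C=>C/C/C/C=>x/C/C/C=>x/x/C/C=>x/x/x/C=>x/x/x/x

S => S/C   [S -> S / C]
S/C => S/C/C   [S -> S / C]
S/C/C => S/C/C/C   [S -> S / C]
S/C/C/C => C/C/C/C   [S -> C]
C/C/C/C => x/C/C/C   [C -> x]
x/C/C/C => x/x/C/C   [C -> x]
x/x/C/C => x/x/x/C   [C -> x]
x/x/x/C => x/x/x/x   [C -> x]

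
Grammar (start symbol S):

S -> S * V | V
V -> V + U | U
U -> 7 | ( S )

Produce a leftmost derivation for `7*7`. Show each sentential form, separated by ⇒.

S ⇒ S*V ⇒ V*V ⇒ U*V ⇒ 7*V ⇒ 7*U ⇒ 7*7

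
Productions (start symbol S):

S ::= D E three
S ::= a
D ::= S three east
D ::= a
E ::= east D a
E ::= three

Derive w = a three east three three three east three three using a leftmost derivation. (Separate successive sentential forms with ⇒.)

S ⇒ D E three ⇒ S three east E three ⇒ D E three three east E three ⇒ S three east E three three east E three ⇒ a three east E three three east E three ⇒ a three east three three three east E three ⇒ a three east three three three east three three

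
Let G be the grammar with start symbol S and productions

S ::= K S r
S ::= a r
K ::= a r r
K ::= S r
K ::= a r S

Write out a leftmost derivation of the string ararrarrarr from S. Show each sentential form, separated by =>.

S => KSr => arSSr => arKSrSr => ararrSrSr => ararrarrSr => ararrarrarr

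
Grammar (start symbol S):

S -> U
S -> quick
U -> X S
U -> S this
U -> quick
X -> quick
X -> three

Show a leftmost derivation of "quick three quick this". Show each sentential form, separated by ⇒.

S ⇒ U   [S -> U]
U ⇒ X S   [U -> X S]
X S ⇒ quick S   [X -> quick]
quick S ⇒ quick U   [S -> U]
quick U ⇒ quick S this   [U -> S this]
quick S this ⇒ quick U this   [S -> U]
quick U this ⇒ quick X S this   [U -> X S]
quick X S this ⇒ quick three S this   [X -> three]
quick three S this ⇒ quick three quick this   [S -> quick]

S ⇒ U ⇒ X S ⇒ quick S ⇒ quick U ⇒ quick S this ⇒ quick U this ⇒ quick X S this ⇒ quick three S this ⇒ quick three quick this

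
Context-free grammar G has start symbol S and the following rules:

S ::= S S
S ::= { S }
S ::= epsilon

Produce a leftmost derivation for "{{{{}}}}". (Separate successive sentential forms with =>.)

S=>{S}=>{{S}}=>{{{S}}}=>{{{{S}}}}=>{{{{}}}}

S => {S}   [S ::= { S }]
{S} => {{S}}   [S ::= { S }]
{{S}} => {{{S}}}   [S ::= { S }]
{{{S}}} => {{{{S}}}}   [S ::= { S }]
{{{{S}}}} => {{{{}}}}   [S ::= epsilon]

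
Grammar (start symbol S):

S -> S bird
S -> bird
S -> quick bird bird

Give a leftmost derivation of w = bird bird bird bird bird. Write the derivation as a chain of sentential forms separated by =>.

S => S bird => S bird bird => S bird bird bird => S bird bird bird bird => bird bird bird bird bird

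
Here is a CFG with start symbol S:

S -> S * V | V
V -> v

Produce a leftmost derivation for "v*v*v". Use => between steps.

S => S*V => S*V*V => V*V*V => v*V*V => v*v*V => v*v*v

S => S*V   [S -> S * V]
S*V => S*V*V   [S -> S * V]
S*V*V => V*V*V   [S -> V]
V*V*V => v*V*V   [V -> v]
v*V*V => v*v*V   [V -> v]
v*v*V => v*v*v   [V -> v]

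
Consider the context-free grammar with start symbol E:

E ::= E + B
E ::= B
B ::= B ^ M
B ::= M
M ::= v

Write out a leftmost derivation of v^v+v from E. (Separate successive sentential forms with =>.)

E=>E+B=>B+B=>B^M+B=>M^M+B=>v^M+B=>v^v+B=>v^v+M=>v^v+v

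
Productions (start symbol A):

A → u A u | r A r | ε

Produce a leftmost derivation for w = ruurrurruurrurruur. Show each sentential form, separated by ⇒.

A⇒rAr⇒ruAur⇒ruuAuur⇒ruurAruur⇒ruurrArruur⇒ruurruAurruur⇒ruurrurArurruur⇒ruurrurrArrurruur⇒ruurrurruAurrurruur⇒ruurrurruurrurruur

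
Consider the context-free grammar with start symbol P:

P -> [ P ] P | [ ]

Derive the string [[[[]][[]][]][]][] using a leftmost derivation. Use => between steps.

P=>[P]P=>[[P]P]P=>[[[P]P]P]P=>[[[[]]P]P]P=>[[[[]][P]P]P]P=>[[[[]][[]]P]P]P=>[[[[]][[]][]]P]P=>[[[[]][[]][]][]]P=>[[[[]][[]][]][]][]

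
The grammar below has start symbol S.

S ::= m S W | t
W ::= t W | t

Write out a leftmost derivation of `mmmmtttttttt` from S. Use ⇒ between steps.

S ⇒ mSW ⇒ mmSWW ⇒ mmmSWWW ⇒ mmmmSWWWW ⇒ mmmmtWWWW ⇒ mmmmttWWWW ⇒ mmmmtttWWWW ⇒ mmmmttttWWW ⇒ mmmmtttttWWW ⇒ mmmmttttttWW ⇒ mmmmtttttttW ⇒ mmmmtttttttt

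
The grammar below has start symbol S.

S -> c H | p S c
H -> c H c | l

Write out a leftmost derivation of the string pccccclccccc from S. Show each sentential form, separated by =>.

S => pSc => pcHc => pccHcc => pcccHccc => pccccHcccc => pcccccHccccc => pccccclccccc

S => pSc   [S -> p S c]
pSc => pcHc   [S -> c H]
pcHc => pccHcc   [H -> c H c]
pccHcc => pcccHccc   [H -> c H c]
pcccHccc => pccccHcccc   [H -> c H c]
pccccHcccc => pcccccHccccc   [H -> c H c]
pcccccHccccc => pccccclccccc   [H -> l]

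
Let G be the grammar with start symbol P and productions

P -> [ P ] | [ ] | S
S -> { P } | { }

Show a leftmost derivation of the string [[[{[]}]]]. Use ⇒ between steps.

P ⇒ [P]   [P -> [ P ]]
[P] ⇒ [[P]]   [P -> [ P ]]
[[P]] ⇒ [[[P]]]   [P -> [ P ]]
[[[P]]] ⇒ [[[S]]]   [P -> S]
[[[S]]] ⇒ [[[{P}]]]   [S -> { P }]
[[[{P}]]] ⇒ [[[{[]}]]]   [P -> [ ]]

P ⇒ [P] ⇒ [[P]] ⇒ [[[P]]] ⇒ [[[S]]] ⇒ [[[{P}]]] ⇒ [[[{[]}]]]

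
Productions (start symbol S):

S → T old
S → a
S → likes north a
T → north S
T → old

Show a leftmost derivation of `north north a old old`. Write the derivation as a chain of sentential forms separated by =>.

S => T old => north S old => north T old old => north north S old old => north north a old old

S => T old   [S → T old]
T old => north S old   [T → north S]
north S old => north T old old   [S → T old]
north T old old => north north S old old   [T → north S]
north north S old old => north north a old old   [S → a]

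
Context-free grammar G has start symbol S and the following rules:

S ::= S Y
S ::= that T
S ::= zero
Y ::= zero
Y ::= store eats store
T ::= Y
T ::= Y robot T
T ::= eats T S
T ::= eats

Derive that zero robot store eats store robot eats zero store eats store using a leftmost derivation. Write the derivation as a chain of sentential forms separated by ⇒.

S ⇒ S Y   [S ::= S Y]
S Y ⇒ S Y Y   [S ::= S Y]
S Y Y ⇒ that T Y Y   [S ::= that T]
that T Y Y ⇒ that Y robot T Y Y   [T ::= Y robot T]
that Y robot T Y Y ⇒ that zero robot T Y Y   [Y ::= zero]
that zero robot T Y Y ⇒ that zero robot Y robot T Y Y   [T ::= Y robot T]
that zero robot Y robot T Y Y ⇒ that zero robot store eats store robot T Y Y   [Y ::= store eats store]
that zero robot store eats store robot T Y Y ⇒ that zero robot store eats store robot eats Y Y   [T ::= eats]
that zero robot store eats store robot eats Y Y ⇒ that zero robot store eats store robot eats zero Y   [Y ::= zero]
that zero robot store eats store robot eats zero Y ⇒ that zero robot store eats store robot eats zero store eats store   [Y ::= store eats store]

S ⇒ S Y ⇒ S Y Y ⇒ that T Y Y ⇒ that Y robot T Y Y ⇒ that zero robot T Y Y ⇒ that zero robot Y robot T Y Y ⇒ that zero robot store eats store robot T Y Y ⇒ that zero robot store eats store robot eats Y Y ⇒ that zero robot store eats store robot eats zero Y ⇒ that zero robot store eats store robot eats zero store eats store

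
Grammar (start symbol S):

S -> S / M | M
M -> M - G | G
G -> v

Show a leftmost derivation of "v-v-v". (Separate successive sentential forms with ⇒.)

S ⇒ M ⇒ M-G ⇒ M-G-G ⇒ G-G-G ⇒ v-G-G ⇒ v-v-G ⇒ v-v-v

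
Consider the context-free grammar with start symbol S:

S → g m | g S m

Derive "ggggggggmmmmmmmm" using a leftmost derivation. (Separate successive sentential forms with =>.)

S=>gSm=>ggSmm=>gggSmmm=>ggggSmmmm=>gggggSmmmmm=>ggggggSmmmmmm=>gggggggSmmmmmmm=>ggggggggmmmmmmmm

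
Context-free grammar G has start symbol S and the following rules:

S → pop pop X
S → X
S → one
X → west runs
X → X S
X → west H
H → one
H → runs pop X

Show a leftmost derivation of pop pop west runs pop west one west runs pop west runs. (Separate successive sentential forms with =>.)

S => pop pop X   [S → pop pop X]
pop pop X => pop pop X S   [X → X S]
pop pop X S => pop pop west H S   [X → west H]
pop pop west H S => pop pop west runs pop X S   [H → runs pop X]
pop pop west runs pop X S => pop pop west runs pop west H S   [X → west H]
pop pop west runs pop west H S => pop pop west runs pop west one S   [H → one]
pop pop west runs pop west one S => pop pop west runs pop west one X   [S → X]
pop pop west runs pop west one X => pop pop west runs pop west one west H   [X → west H]
pop pop west runs pop west one west H => pop pop west runs pop west one west runs pop X   [H → runs pop X]
pop pop west runs pop west one west runs pop X => pop pop west runs pop west one west runs pop west runs   [X → west runs]

S => pop pop X => pop pop X S => pop pop west H S => pop pop west runs pop X S => pop pop west runs pop west H S => pop pop west runs pop west one S => pop pop west runs pop west one X => pop pop west runs pop west one west H => pop pop west runs pop west one west runs pop X => pop pop west runs pop west one west runs pop west runs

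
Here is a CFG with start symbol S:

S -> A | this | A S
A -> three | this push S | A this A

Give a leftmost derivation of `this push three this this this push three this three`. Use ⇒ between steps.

S ⇒ A   [S -> A]
A ⇒ A this A   [A -> A this A]
A this A ⇒ A this A this A   [A -> A this A]
A this A this A ⇒ this push S this A this A   [A -> this push S]
this push S this A this A ⇒ this push A S this A this A   [S -> A S]
this push A S this A this A ⇒ this push three S this A this A   [A -> three]
this push three S this A this A ⇒ this push three this this A this A   [S -> this]
this push three this this A this A ⇒ this push three this this this push S this A   [A -> this push S]
this push three this this this push S this A ⇒ this push three this this this push A this A   [S -> A]
this push three this this this push A this A ⇒ this push three this this this push three this A   [A -> three]
this push three this this this push three this A ⇒ this push three this this this push three this three   [A -> three]

S ⇒ A ⇒ A this A ⇒ A this A this A ⇒ this push S this A this A ⇒ this push A S this A this A ⇒ this push three S this A this A ⇒ this push three this this A this A ⇒ this push three this this this push S this A ⇒ this push three this this this push A this A ⇒ this push three this this this push three this A ⇒ this push three this this this push three this three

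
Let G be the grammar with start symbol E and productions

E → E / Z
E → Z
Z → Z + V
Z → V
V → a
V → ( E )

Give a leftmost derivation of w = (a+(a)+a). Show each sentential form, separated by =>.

E=>Z=>V=>(E)=>(Z)=>(Z+V)=>(Z+V+V)=>(V+V+V)=>(a+V+V)=>(a+(E)+V)=>(a+(Z)+V)=>(a+(V)+V)=>(a+(a)+V)=>(a+(a)+a)

E => Z   [E → Z]
Z => V   [Z → V]
V => (E)   [V → ( E )]
(E) => (Z)   [E → Z]
(Z) => (Z+V)   [Z → Z + V]
(Z+V) => (Z+V+V)   [Z → Z + V]
(Z+V+V) => (V+V+V)   [Z → V]
(V+V+V) => (a+V+V)   [V → a]
(a+V+V) => (a+(E)+V)   [V → ( E )]
(a+(E)+V) => (a+(Z)+V)   [E → Z]
(a+(Z)+V) => (a+(V)+V)   [Z → V]
(a+(V)+V) => (a+(a)+V)   [V → a]
(a+(a)+V) => (a+(a)+a)   [V → a]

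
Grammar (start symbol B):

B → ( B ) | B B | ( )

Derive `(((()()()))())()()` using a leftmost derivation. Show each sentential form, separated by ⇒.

B⇒BB⇒BBB⇒(B)BB⇒(BB)BB⇒((B)B)BB⇒(((B))B)BB⇒(((BB))B)BB⇒(((BBB))B)BB⇒(((()BB))B)BB⇒(((()()B))B)BB⇒(((()()()))B)BB⇒(((()()()))())BB⇒(((()()()))())()B⇒(((()()()))())()()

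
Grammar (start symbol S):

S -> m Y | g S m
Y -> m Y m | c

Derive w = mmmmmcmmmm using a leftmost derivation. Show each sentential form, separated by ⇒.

S ⇒ mY   [S -> m Y]
mY ⇒ mmYm   [Y -> m Y m]
mmYm ⇒ mmmYmm   [Y -> m Y m]
mmmYmm ⇒ mmmmYmmm   [Y -> m Y m]
mmmmYmmm ⇒ mmmmmYmmmm   [Y -> m Y m]
mmmmmYmmmm ⇒ mmmmmcmmmm   [Y -> c]

S ⇒ mY ⇒ mmYm ⇒ mmmYmm ⇒ mmmmYmmm ⇒ mmmmmYmmmm ⇒ mmmmmcmmmm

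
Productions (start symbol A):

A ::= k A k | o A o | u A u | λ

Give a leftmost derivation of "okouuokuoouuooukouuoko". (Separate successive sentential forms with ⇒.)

A ⇒ oAo   [A ::= o A o]
oAo ⇒ okAko   [A ::= k A k]
okAko ⇒ okoAoko   [A ::= o A o]
okoAoko ⇒ okouAuoko   [A ::= u A u]
okouAuoko ⇒ okouuAuuoko   [A ::= u A u]
okouuAuuoko ⇒ okouuoAouuoko   [A ::= o A o]
okouuoAouuoko ⇒ okouuokAkouuoko   [A ::= k A k]
okouuokAkouuoko ⇒ okouuokuAukouuoko   [A ::= u A u]
okouuokuAukouuoko ⇒ okouuokuoAoukouuoko   [A ::= o A o]
okouuokuoAoukouuoko ⇒ okouuokuooAooukouuoko   [A ::= o A o]
okouuokuooAooukouuoko ⇒ okouuokuoouAuooukouuoko   [A ::= u A u]
okouuokuoouAuooukouuoko ⇒ okouuokuoouuooukouuoko   [A ::= λ]

A ⇒ oAo ⇒ okAko ⇒ okoAoko ⇒ okouAuoko ⇒ okouuAuuoko ⇒ okouuoAouuoko ⇒ okouuokAkouuoko ⇒ okouuokuAukouuoko ⇒ okouuokuoAoukouuoko ⇒ okouuokuooAooukouuoko ⇒ okouuokuoouAuooukouuoko ⇒ okouuokuoouuooukouuoko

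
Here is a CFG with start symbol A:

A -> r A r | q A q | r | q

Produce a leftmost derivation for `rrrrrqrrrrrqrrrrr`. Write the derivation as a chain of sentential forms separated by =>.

A => rAr   [A -> r A r]
rAr => rrArr   [A -> r A r]
rrArr => rrrArrr   [A -> r A r]
rrrArrr => rrrrArrrr   [A -> r A r]
rrrrArrrr => rrrrrArrrrr   [A -> r A r]
rrrrrArrrrr => rrrrrqAqrrrrr   [A -> q A q]
rrrrrqAqrrrrr => rrrrrqrArqrrrrr   [A -> r A r]
rrrrrqrArqrrrrr => rrrrrqrrArrqrrrrr   [A -> r A r]
rrrrrqrrArrqrrrrr => rrrrrqrrrrrqrrrrr   [A -> r]

A=>rAr=>rrArr=>rrrArrr=>rrrrArrrr=>rrrrrArrrrr=>rrrrrqAqrrrrr=>rrrrrqrArqrrrrr=>rrrrrqrrArrqrrrrr=>rrrrrqrrrrrqrrrrr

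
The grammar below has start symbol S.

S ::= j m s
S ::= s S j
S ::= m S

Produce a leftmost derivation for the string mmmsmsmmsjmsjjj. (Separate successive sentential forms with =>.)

S => mS => mmS => mmmS => mmmsSj => mmmsmSj => mmmsmsSjj => mmmsmsmSjj => mmmsmsmmSjj => mmmsmsmmsSjjj => mmmsmsmmsjmsjjj

S => mS   [S ::= m S]
mS => mmS   [S ::= m S]
mmS => mmmS   [S ::= m S]
mmmS => mmmsSj   [S ::= s S j]
mmmsSj => mmmsmSj   [S ::= m S]
mmmsmSj => mmmsmsSjj   [S ::= s S j]
mmmsmsSjj => mmmsmsmSjj   [S ::= m S]
mmmsmsmSjj => mmmsmsmmSjj   [S ::= m S]
mmmsmsmmSjj => mmmsmsmmsSjjj   [S ::= s S j]
mmmsmsmmsSjjj => mmmsmsmmsjmsjjj   [S ::= j m s]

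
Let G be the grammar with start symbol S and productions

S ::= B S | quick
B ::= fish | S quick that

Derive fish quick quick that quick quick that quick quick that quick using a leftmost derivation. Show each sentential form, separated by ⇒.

S ⇒ B S ⇒ S quick that S ⇒ B S quick that S ⇒ S quick that S quick that S ⇒ B S quick that S quick that S ⇒ S quick that S quick that S quick that S ⇒ B S quick that S quick that S quick that S ⇒ fish S quick that S quick that S quick that S ⇒ fish quick quick that S quick that S quick that S ⇒ fish quick quick that quick quick that S quick that S ⇒ fish quick quick that quick quick that quick quick that S ⇒ fish quick quick that quick quick that quick quick that quick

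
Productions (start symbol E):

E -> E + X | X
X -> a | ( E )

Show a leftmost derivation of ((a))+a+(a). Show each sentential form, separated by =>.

E => E+X => E+X+X => X+X+X => (E)+X+X => (X)+X+X => ((E))+X+X => ((X))+X+X => ((a))+X+X => ((a))+a+X => ((a))+a+(E) => ((a))+a+(X) => ((a))+a+(a)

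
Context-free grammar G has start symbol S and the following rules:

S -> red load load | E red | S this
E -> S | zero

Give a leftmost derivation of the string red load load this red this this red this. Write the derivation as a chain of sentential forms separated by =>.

S => S this => E red this => S red this => S this red this => S this this red this => E red this this red this => S red this this red this => S this red this this red this => red load load this red this this red this

S => S this   [S -> S this]
S this => E red this   [S -> E red]
E red this => S red this   [E -> S]
S red this => S this red this   [S -> S this]
S this red this => S this this red this   [S -> S this]
S this this red this => E red this this red this   [S -> E red]
E red this this red this => S red this this red this   [E -> S]
S red this this red this => S this red this this red this   [S -> S this]
S this red this this red this => red load load this red this this red this   [S -> red load load]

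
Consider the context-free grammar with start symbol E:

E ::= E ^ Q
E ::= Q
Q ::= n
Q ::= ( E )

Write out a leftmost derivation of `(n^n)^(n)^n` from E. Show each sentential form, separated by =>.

E => E^Q => E^Q^Q => Q^Q^Q => (E)^Q^Q => (E^Q)^Q^Q => (Q^Q)^Q^Q => (n^Q)^Q^Q => (n^n)^Q^Q => (n^n)^(E)^Q => (n^n)^(Q)^Q => (n^n)^(n)^Q => (n^n)^(n)^n

E => E^Q   [E ::= E ^ Q]
E^Q => E^Q^Q   [E ::= E ^ Q]
E^Q^Q => Q^Q^Q   [E ::= Q]
Q^Q^Q => (E)^Q^Q   [Q ::= ( E )]
(E)^Q^Q => (E^Q)^Q^Q   [E ::= E ^ Q]
(E^Q)^Q^Q => (Q^Q)^Q^Q   [E ::= Q]
(Q^Q)^Q^Q => (n^Q)^Q^Q   [Q ::= n]
(n^Q)^Q^Q => (n^n)^Q^Q   [Q ::= n]
(n^n)^Q^Q => (n^n)^(E)^Q   [Q ::= ( E )]
(n^n)^(E)^Q => (n^n)^(Q)^Q   [E ::= Q]
(n^n)^(Q)^Q => (n^n)^(n)^Q   [Q ::= n]
(n^n)^(n)^Q => (n^n)^(n)^n   [Q ::= n]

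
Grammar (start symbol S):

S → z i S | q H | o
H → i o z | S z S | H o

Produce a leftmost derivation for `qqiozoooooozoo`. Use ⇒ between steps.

S⇒qH⇒qHo⇒qSzSo⇒qqHzSo⇒qqHozSo⇒qqHoozSo⇒qqHooozSo⇒qqHoooozSo⇒qqHooooozSo⇒qqHoooooozSo⇒qqiozoooooozSo⇒qqiozoooooozoo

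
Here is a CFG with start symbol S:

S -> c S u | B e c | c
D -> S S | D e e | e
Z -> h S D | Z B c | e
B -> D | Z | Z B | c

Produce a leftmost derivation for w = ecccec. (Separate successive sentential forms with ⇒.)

S ⇒ Bec ⇒ ZBec ⇒ ZBcBec ⇒ eBcBec ⇒ eccBec ⇒ ecccec

S ⇒ Bec   [S -> B e c]
Bec ⇒ ZBec   [B -> Z B]
ZBec ⇒ ZBcBec   [Z -> Z B c]
ZBcBec ⇒ eBcBec   [Z -> e]
eBcBec ⇒ eccBec   [B -> c]
eccBec ⇒ ecccec   [B -> c]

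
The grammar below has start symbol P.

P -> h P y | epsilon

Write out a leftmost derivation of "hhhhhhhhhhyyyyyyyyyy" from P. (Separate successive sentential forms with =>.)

P=>hPy=>hhPyy=>hhhPyyy=>hhhhPyyyy=>hhhhhPyyyyy=>hhhhhhPyyyyyy=>hhhhhhhPyyyyyyy=>hhhhhhhhPyyyyyyyy=>hhhhhhhhhPyyyyyyyyy=>hhhhhhhhhhPyyyyyyyyyy=>hhhhhhhhhhyyyyyyyyyy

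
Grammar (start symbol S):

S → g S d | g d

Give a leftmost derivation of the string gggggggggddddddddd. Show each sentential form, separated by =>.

S => gSd   [S → g S d]
gSd => ggSdd   [S → g S d]
ggSdd => gggSddd   [S → g S d]
gggSddd => ggggSdddd   [S → g S d]
ggggSdddd => gggggSddddd   [S → g S d]
gggggSddddd => ggggggSdddddd   [S → g S d]
ggggggSdddddd => gggggggSddddddd   [S → g S d]
gggggggSddddddd => ggggggggSdddddddd   [S → g S d]
ggggggggSdddddddd => gggggggggddddddddd   [S → g d]

S => gSd => ggSdd => gggSddd => ggggSdddd => gggggSddddd => ggggggSdddddd => gggggggSddddddd => ggggggggSdddddddd => gggggggggddddddddd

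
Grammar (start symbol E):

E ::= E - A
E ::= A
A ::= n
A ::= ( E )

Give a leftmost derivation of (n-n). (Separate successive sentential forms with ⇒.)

E ⇒ A ⇒ (E) ⇒ (E-A) ⇒ (A-A) ⇒ (n-A) ⇒ (n-n)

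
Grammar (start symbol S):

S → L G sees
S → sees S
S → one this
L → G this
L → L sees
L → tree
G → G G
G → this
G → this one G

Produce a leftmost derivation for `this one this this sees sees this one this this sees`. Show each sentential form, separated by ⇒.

S ⇒ L G sees   [S → L G sees]
L G sees ⇒ L sees G sees   [L → L sees]
L sees G sees ⇒ L sees sees G sees   [L → L sees]
L sees sees G sees ⇒ G this sees sees G sees   [L → G this]
G this sees sees G sees ⇒ this one G this sees sees G sees   [G → this one G]
this one G this sees sees G sees ⇒ this one this this sees sees G sees   [G → this]
this one this this sees sees G sees ⇒ this one this this sees sees this one G sees   [G → this one G]
this one this this sees sees this one G sees ⇒ this one this this sees sees this one G G sees   [G → G G]
this one this this sees sees this one G G sees ⇒ this one this this sees sees this one this G sees   [G → this]
this one this this sees sees this one this G sees ⇒ this one this this sees sees this one this this sees   [G → this]

S ⇒ L G sees ⇒ L sees G sees ⇒ L sees sees G sees ⇒ G this sees sees G sees ⇒ this one G this sees sees G sees ⇒ this one this this sees sees G sees ⇒ this one this this sees sees this one G sees ⇒ this one this this sees sees this one G G sees ⇒ this one this this sees sees this one this G sees ⇒ this one this this sees sees this one this this sees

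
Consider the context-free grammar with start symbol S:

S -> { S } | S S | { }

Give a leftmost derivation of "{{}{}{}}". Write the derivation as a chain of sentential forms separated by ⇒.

S⇒{S}⇒{SS}⇒{SSS}⇒{{}SS}⇒{{}{}S}⇒{{}{}{}}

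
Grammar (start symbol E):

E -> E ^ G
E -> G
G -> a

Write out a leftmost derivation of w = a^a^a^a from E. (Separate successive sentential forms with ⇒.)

E⇒E^G⇒E^G^G⇒E^G^G^G⇒G^G^G^G⇒a^G^G^G⇒a^a^G^G⇒a^a^a^G⇒a^a^a^a

E ⇒ E^G   [E -> E ^ G]
E^G ⇒ E^G^G   [E -> E ^ G]
E^G^G ⇒ E^G^G^G   [E -> E ^ G]
E^G^G^G ⇒ G^G^G^G   [E -> G]
G^G^G^G ⇒ a^G^G^G   [G -> a]
a^G^G^G ⇒ a^a^G^G   [G -> a]
a^a^G^G ⇒ a^a^a^G   [G -> a]
a^a^a^G ⇒ a^a^a^a   [G -> a]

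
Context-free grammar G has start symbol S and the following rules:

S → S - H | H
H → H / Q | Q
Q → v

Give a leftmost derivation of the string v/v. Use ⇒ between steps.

S ⇒ H ⇒ H/Q ⇒ Q/Q ⇒ v/Q ⇒ v/v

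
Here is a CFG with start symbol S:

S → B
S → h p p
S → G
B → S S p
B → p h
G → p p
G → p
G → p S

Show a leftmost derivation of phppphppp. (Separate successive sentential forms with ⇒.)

S ⇒ B ⇒ SSp ⇒ BSp ⇒ SSpSp ⇒ GSpSp ⇒ pSpSp ⇒ phpppSp ⇒ phppphppp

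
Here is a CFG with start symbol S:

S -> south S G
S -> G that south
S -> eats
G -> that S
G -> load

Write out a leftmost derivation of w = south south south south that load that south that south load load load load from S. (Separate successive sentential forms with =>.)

S => south S G   [S -> south S G]
south S G => south south S G G   [S -> south S G]
south south S G G => south south south S G G G   [S -> south S G]
south south south S G G G => south south south south S G G G G   [S -> south S G]
south south south south S G G G G => south south south south G that south G G G G   [S -> G that south]
south south south south G that south G G G G => south south south south that S that south G G G G   [G -> that S]
south south south south that S that south G G G G => south south south south that G that south that south G G G G   [S -> G that south]
south south south south that G that south that south G G G G => south south south south that load that south that south G G G G   [G -> load]
south south south south that load that south that south G G G G => south south south south that load that south that south load G G G   [G -> load]
south south south south that load that south that south load G G G => south south south south that load that south that south load load G G   [G -> load]
south south south south that load that south that south load load G G => south south south south that load that south that south load load load G   [G -> load]
south south south south that load that south that south load load load G => south south south south that load that south that south load load load load   [G -> load]

S => south S G => south south S G G => south south south S G G G => south south south south S G G G G => south south south south G that south G G G G => south south south south that S that south G G G G => south south south south that G that south that south G G G G => south south south south that load that south that south G G G G => south south south south that load that south that south load G G G => south south south south that load that south that south load load G G => south south south south that load that south that south load load load G => south south south south that load that south that south load load load load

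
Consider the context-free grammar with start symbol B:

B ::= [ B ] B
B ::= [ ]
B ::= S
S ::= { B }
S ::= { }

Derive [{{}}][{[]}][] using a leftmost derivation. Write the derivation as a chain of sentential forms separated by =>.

B => [B]B   [B ::= [ B ] B]
[B]B => [S]B   [B ::= S]
[S]B => [{B}]B   [S ::= { B }]
[{B}]B => [{S}]B   [B ::= S]
[{S}]B => [{{}}]B   [S ::= { }]
[{{}}]B => [{{}}][B]B   [B ::= [ B ] B]
[{{}}][B]B => [{{}}][S]B   [B ::= S]
[{{}}][S]B => [{{}}][{B}]B   [S ::= { B }]
[{{}}][{B}]B => [{{}}][{[]}]B   [B ::= [ ]]
[{{}}][{[]}]B => [{{}}][{[]}][]   [B ::= [ ]]

B => [B]B => [S]B => [{B}]B => [{S}]B => [{{}}]B => [{{}}][B]B => [{{}}][S]B => [{{}}][{B}]B => [{{}}][{[]}]B => [{{}}][{[]}][]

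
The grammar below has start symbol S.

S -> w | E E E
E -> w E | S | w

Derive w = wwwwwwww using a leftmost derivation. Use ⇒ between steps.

S⇒EEE⇒wEEE⇒wSEE⇒wEEEEE⇒wSEEEE⇒wEEEEEEE⇒wwEEEEEE⇒wwSEEEEE⇒wwwEEEEE⇒wwwwEEEE⇒wwwwwEEE⇒wwwwwwEE⇒wwwwwwwE⇒wwwwwwww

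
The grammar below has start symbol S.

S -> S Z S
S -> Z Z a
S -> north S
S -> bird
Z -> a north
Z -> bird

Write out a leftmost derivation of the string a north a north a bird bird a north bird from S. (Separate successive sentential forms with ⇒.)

S ⇒ S Z S   [S -> S Z S]
S Z S ⇒ S Z S Z S   [S -> S Z S]
S Z S Z S ⇒ Z Z a Z S Z S   [S -> Z Z a]
Z Z a Z S Z S ⇒ a north Z a Z S Z S   [Z -> a north]
a north Z a Z S Z S ⇒ a north a north a Z S Z S   [Z -> a north]
a north a north a Z S Z S ⇒ a north a north a bird S Z S   [Z -> bird]
a north a north a bird S Z S ⇒ a north a north a bird bird Z S   [S -> bird]
a north a north a bird bird Z S ⇒ a north a north a bird bird a north S   [Z -> a north]
a north a north a bird bird a north S ⇒ a north a north a bird bird a north bird   [S -> bird]

S ⇒ S Z S ⇒ S Z S Z S ⇒ Z Z a Z S Z S ⇒ a north Z a Z S Z S ⇒ a north a north a Z S Z S ⇒ a north a north a bird S Z S ⇒ a north a north a bird bird Z S ⇒ a north a north a bird bird a north S ⇒ a north a north a bird bird a north bird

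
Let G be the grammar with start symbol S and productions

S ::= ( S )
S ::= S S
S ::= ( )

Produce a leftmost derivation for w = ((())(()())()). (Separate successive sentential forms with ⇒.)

S ⇒ (S) ⇒ (SS) ⇒ ((S)S) ⇒ ((())S) ⇒ ((())SS) ⇒ ((())(S)S) ⇒ ((())(SS)S) ⇒ ((())(()S)S) ⇒ ((())(()())S) ⇒ ((())(()())())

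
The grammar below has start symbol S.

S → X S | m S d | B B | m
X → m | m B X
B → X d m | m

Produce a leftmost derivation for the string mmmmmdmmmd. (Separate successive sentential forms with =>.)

S=>mSd=>mXSd=>mmBXSd=>mmmXSd=>mmmmBXSd=>mmmmXdmXSd=>mmmmmdmXSd=>mmmmmdmmSd=>mmmmmdmmmd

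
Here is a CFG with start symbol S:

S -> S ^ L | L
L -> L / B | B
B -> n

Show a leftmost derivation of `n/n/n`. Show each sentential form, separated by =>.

S => L => L/B => L/B/B => B/B/B => n/B/B => n/n/B => n/n/n

S => L   [S -> L]
L => L/B   [L -> L / B]
L/B => L/B/B   [L -> L / B]
L/B/B => B/B/B   [L -> B]
B/B/B => n/B/B   [B -> n]
n/B/B => n/n/B   [B -> n]
n/n/B => n/n/n   [B -> n]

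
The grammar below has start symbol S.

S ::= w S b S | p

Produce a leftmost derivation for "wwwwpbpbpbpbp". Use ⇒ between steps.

S ⇒ wSbS ⇒ wwSbSbS ⇒ wwwSbSbSbS ⇒ wwwwSbSbSbSbS ⇒ wwwwpbSbSbSbS ⇒ wwwwpbpbSbSbS ⇒ wwwwpbpbpbSbS ⇒ wwwwpbpbpbpbS ⇒ wwwwpbpbpbpbp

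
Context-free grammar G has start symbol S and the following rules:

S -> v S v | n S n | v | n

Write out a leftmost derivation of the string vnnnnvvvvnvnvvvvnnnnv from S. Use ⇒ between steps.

S ⇒ vSv ⇒ vnSnv ⇒ vnnSnnv ⇒ vnnnSnnnv ⇒ vnnnnSnnnnv ⇒ vnnnnvSvnnnnv ⇒ vnnnnvvSvvnnnnv ⇒ vnnnnvvvSvvvnnnnv ⇒ vnnnnvvvvSvvvvnnnnv ⇒ vnnnnvvvvnSnvvvvnnnnv ⇒ vnnnnvvvvnvnvvvvnnnnv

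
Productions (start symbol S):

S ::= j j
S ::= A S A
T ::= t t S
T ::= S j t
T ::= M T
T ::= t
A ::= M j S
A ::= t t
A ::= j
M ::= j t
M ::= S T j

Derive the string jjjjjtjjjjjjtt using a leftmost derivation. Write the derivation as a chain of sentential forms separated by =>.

S=>ASA=>MjSSA=>STjjSSA=>jjTjjSSA=>jjSjtjjSSA=>jjjjjtjjSSA=>jjjjjtjjjjSA=>jjjjjtjjjjjjA=>jjjjjtjjjjjjtt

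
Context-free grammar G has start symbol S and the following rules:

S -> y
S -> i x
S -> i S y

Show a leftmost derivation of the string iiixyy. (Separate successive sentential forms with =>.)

S => iSy => iiSyy => iiixyy

S => iSy   [S -> i S y]
iSy => iiSyy   [S -> i S y]
iiSyy => iiixyy   [S -> i x]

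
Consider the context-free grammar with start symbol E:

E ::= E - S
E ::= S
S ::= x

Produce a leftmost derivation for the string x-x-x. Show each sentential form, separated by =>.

E => E-S => E-S-S => S-S-S => x-S-S => x-x-S => x-x-x

E => E-S   [E ::= E - S]
E-S => E-S-S   [E ::= E - S]
E-S-S => S-S-S   [E ::= S]
S-S-S => x-S-S   [S ::= x]
x-S-S => x-x-S   [S ::= x]
x-x-S => x-x-x   [S ::= x]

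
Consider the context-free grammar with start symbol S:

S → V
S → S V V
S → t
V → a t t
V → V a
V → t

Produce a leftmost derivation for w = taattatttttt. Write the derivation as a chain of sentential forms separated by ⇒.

S ⇒ SVV   [S → S V V]
SVV ⇒ SVVVV   [S → S V V]
SVVVV ⇒ SVVVVVV   [S → S V V]
SVVVVVV ⇒ VVVVVVV   [S → V]
VVVVVVV ⇒ VaVVVVVV   [V → V a]
VaVVVVVV ⇒ taVVVVVV   [V → t]
taVVVVVV ⇒ taattVVVVV   [V → a t t]
taattVVVVV ⇒ taattattVVVV   [V → a t t]
taattattVVVV ⇒ taattatttVVV   [V → t]
taattatttVVV ⇒ taattattttVV   [V → t]
taattattttVV ⇒ taattatttttV   [V → t]
taattatttttV ⇒ taattatttttt   [V → t]

S ⇒ SVV ⇒ SVVVV ⇒ SVVVVVV ⇒ VVVVVVV ⇒ VaVVVVVV ⇒ taVVVVVV ⇒ taattVVVVV ⇒ taattattVVVV ⇒ taattatttVVV ⇒ taattattttVV ⇒ taattatttttV ⇒ taattatttttt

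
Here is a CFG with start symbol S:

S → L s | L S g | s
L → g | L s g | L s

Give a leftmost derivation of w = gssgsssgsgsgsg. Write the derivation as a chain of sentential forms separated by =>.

S => LSg   [S → L S g]
LSg => LsgSg   [L → L s g]
LsgSg => LsgsgSg   [L → L s g]
LsgsgSg => LsgsgsgSg   [L → L s g]
LsgsgsgSg => LssgsgsgSg   [L → L s]
LssgsgsgSg => LsssgsgsgSg   [L → L s]
LsssgsgsgSg => LsgsssgsgsgSg   [L → L s g]
LsgsssgsgsgSg => LssgsssgsgsgSg   [L → L s]
LssgsssgsgsgSg => gssgsssgsgsgSg   [L → g]
gssgsssgsgsgSg => gssgsssgsgsgsg   [S → s]

S=>LSg=>LsgSg=>LsgsgSg=>LsgsgsgSg=>LssgsgsgSg=>LsssgsgsgSg=>LsgsssgsgsgSg=>LssgsssgsgsgSg=>gssgsssgsgsgSg=>gssgsssgsgsgsg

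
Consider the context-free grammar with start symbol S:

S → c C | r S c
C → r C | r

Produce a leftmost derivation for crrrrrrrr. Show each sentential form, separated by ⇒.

S⇒cC⇒crC⇒crrC⇒crrrC⇒crrrrC⇒crrrrrC⇒crrrrrrC⇒crrrrrrrC⇒crrrrrrrr

S ⇒ cC   [S → c C]
cC ⇒ crC   [C → r C]
crC ⇒ crrC   [C → r C]
crrC ⇒ crrrC   [C → r C]
crrrC ⇒ crrrrC   [C → r C]
crrrrC ⇒ crrrrrC   [C → r C]
crrrrrC ⇒ crrrrrrC   [C → r C]
crrrrrrC ⇒ crrrrrrrC   [C → r C]
crrrrrrrC ⇒ crrrrrrrr   [C → r]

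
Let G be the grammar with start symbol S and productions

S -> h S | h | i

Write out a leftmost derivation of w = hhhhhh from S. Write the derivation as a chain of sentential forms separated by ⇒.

S⇒hS⇒hhS⇒hhhS⇒hhhhS⇒hhhhhS⇒hhhhhh

S ⇒ hS   [S -> h S]
hS ⇒ hhS   [S -> h S]
hhS ⇒ hhhS   [S -> h S]
hhhS ⇒ hhhhS   [S -> h S]
hhhhS ⇒ hhhhhS   [S -> h S]
hhhhhS ⇒ hhhhhh   [S -> h]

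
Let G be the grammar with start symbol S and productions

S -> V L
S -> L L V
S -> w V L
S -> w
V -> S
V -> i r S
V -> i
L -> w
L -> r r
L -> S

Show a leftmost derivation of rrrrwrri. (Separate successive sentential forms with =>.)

S => LLV   [S -> L L V]
LLV => rrLV   [L -> r r]
rrLV => rrrrV   [L -> r r]
rrrrV => rrrrS   [V -> S]
rrrrS => rrrrLLV   [S -> L L V]
rrrrLLV => rrrrSLV   [L -> S]
rrrrSLV => rrrrwLV   [S -> w]
rrrrwLV => rrrrwrrV   [L -> r r]
rrrrwrrV => rrrrwrri   [V -> i]

S => LLV => rrLV => rrrrV => rrrrS => rrrrLLV => rrrrSLV => rrrrwLV => rrrrwrrV => rrrrwrri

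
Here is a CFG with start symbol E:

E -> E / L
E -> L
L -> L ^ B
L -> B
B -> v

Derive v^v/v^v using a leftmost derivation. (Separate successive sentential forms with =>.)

E => E/L   [E -> E / L]
E/L => L/L   [E -> L]
L/L => L^B/L   [L -> L ^ B]
L^B/L => B^B/L   [L -> B]
B^B/L => v^B/L   [B -> v]
v^B/L => v^v/L   [B -> v]
v^v/L => v^v/L^B   [L -> L ^ B]
v^v/L^B => v^v/B^B   [L -> B]
v^v/B^B => v^v/v^B   [B -> v]
v^v/v^B => v^v/v^v   [B -> v]

E => E/L => L/L => L^B/L => B^B/L => v^B/L => v^v/L => v^v/L^B => v^v/B^B => v^v/v^B => v^v/v^v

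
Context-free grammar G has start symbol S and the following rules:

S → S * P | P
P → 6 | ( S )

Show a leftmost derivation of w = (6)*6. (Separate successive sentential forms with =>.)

S => S*P   [S → S * P]
S*P => P*P   [S → P]
P*P => (S)*P   [P → ( S )]
(S)*P => (P)*P   [S → P]
(P)*P => (6)*P   [P → 6]
(6)*P => (6)*6   [P → 6]

S => S*P => P*P => (S)*P => (P)*P => (6)*P => (6)*6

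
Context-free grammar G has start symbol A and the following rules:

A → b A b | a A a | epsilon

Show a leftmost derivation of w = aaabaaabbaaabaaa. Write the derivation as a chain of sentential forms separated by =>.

A => aAa => aaAaa => aaaAaaa => aaabAbaaa => aaabaAabaaa => aaabaaAaabaaa => aaabaaaAaaabaaa => aaabaaabAbaaabaaa => aaabaaabbaaabaaa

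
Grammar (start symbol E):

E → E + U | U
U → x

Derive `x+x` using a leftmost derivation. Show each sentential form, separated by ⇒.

E ⇒ E+U ⇒ U+U ⇒ x+U ⇒ x+x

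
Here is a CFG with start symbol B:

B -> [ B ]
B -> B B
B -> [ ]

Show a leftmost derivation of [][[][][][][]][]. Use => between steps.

B=>BB=>[]B=>[]BB=>[][B]B=>[][BB]B=>[][BBB]B=>[][BBBB]B=>[][BBBBB]B=>[][[]BBBB]B=>[][[][]BBB]B=>[][[][][]BB]B=>[][[][][][]B]B=>[][[][][][][]]B=>[][[][][][][]][]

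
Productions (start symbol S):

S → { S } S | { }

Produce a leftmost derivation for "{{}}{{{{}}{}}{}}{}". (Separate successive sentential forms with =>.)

S=>{S}S=>{{}}S=>{{}}{S}S=>{{}}{{S}S}S=>{{}}{{{S}S}S}S=>{{}}{{{{}}S}S}S=>{{}}{{{{}}{}}S}S=>{{}}{{{{}}{}}{}}S=>{{}}{{{{}}{}}{}}{}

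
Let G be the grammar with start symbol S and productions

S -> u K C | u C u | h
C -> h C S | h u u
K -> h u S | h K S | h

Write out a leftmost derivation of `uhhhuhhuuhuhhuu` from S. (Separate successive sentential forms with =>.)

S => uKC => uhKSC => uhhKSSC => uhhhSSC => uhhhuCuSC => uhhhuhCSuSC => uhhhuhhuuSuSC => uhhhuhhuuhuSC => uhhhuhhuuhuhC => uhhhuhhuuhuhhuu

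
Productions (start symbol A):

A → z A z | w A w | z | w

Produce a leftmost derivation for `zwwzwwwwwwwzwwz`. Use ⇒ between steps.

A ⇒ zAz   [A → z A z]
zAz ⇒ zwAwz   [A → w A w]
zwAwz ⇒ zwwAwwz   [A → w A w]
zwwAwwz ⇒ zwwzAzwwz   [A → z A z]
zwwzAzwwz ⇒ zwwzwAwzwwz   [A → w A w]
zwwzwAwzwwz ⇒ zwwzwwAwwzwwz   [A → w A w]
zwwzwwAwwzwwz ⇒ zwwzwwwAwwwzwwz   [A → w A w]
zwwzwwwAwwwzwwz ⇒ zwwzwwwwwwwzwwz   [A → w]

A ⇒ zAz ⇒ zwAwz ⇒ zwwAwwz ⇒ zwwzAzwwz ⇒ zwwzwAwzwwz ⇒ zwwzwwAwwzwwz ⇒ zwwzwwwAwwwzwwz ⇒ zwwzwwwwwwwzwwz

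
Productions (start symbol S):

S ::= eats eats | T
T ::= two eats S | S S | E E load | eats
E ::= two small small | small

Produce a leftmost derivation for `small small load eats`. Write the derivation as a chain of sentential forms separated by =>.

S => T => S S => T S => E E load S => small E load S => small small load S => small small load T => small small load eats

S => T   [S ::= T]
T => S S   [T ::= S S]
S S => T S   [S ::= T]
T S => E E load S   [T ::= E E load]
E E load S => small E load S   [E ::= small]
small E load S => small small load S   [E ::= small]
small small load S => small small load T   [S ::= T]
small small load T => small small load eats   [T ::= eats]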